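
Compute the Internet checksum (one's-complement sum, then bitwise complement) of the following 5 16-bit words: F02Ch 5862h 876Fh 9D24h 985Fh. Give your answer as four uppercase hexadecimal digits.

One's-complement addition (fold any carry out of bit 15 back into bit 0):
  0xF02C + 0x5862 = 0x1488E → wrap carry → 0x488F
  0x488F + 0x876F = 0x0CFFE
  0xCFFE + 0x9D24 = 0x16D22 → wrap carry → 0x6D23
  0x6D23 + 0x985F = 0x10582 → wrap carry → 0x0583
One's-complement sum = 0x0583.
Checksum = ~0x0583 & 0xFFFF = 0xFA7C.

FA7C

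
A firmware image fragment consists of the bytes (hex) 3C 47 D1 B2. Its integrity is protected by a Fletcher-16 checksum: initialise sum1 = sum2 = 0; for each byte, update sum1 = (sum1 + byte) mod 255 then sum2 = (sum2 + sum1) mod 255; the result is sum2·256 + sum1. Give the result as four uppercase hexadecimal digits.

1D08

Running sums (mod 255):
  after byte 0 (3C): sum1=60, sum2=60
  after byte 1 (47): sum1=131, sum2=191
  after byte 2 (D1): sum1=85, sum2=21
  after byte 3 (B2): sum1=8, sum2=29
Checksum = sum2·256 + sum1 = 29·256 + 8 = 7432 = 0x1D08.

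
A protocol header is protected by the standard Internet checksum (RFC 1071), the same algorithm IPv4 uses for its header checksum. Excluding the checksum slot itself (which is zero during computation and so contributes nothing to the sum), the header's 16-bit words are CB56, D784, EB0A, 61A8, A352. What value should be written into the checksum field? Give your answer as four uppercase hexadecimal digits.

One's-complement addition (fold any carry out of bit 15 back into bit 0):
  0xCB56 + 0xD784 = 0x1A2DA → wrap carry → 0xA2DB
  0xA2DB + 0xEB0A = 0x18DE5 → wrap carry → 0x8DE6
  0x8DE6 + 0x61A8 = 0x0EF8E
  0xEF8E + 0xA352 = 0x192E0 → wrap carry → 0x92E1
One's-complement sum = 0x92E1.
Checksum = ~0x92E1 & 0xFFFF = 0x6D1E.

6D1E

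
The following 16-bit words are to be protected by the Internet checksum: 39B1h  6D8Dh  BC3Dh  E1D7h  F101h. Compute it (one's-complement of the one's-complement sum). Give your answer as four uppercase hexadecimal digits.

One's-complement addition (fold any carry out of bit 15 back into bit 0):
  0x39B1 + 0x6D8D = 0x0A73E
  0xA73E + 0xBC3D = 0x1637B → wrap carry → 0x637C
  0x637C + 0xE1D7 = 0x14553 → wrap carry → 0x4554
  0x4554 + 0xF101 = 0x13655 → wrap carry → 0x3656
One's-complement sum = 0x3656.
Checksum = ~0x3656 & 0xFFFF = 0xC9A9.

C9A9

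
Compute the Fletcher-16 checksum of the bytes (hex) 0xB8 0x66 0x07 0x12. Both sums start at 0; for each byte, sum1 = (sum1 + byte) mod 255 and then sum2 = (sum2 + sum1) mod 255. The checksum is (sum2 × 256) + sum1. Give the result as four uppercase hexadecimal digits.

3638

Running sums (mod 255):
  after byte 0 (0xB8): sum1=184, sum2=184
  after byte 1 (0x66): sum1=31, sum2=215
  after byte 2 (0x07): sum1=38, sum2=253
  after byte 3 (0x12): sum1=56, sum2=54
Checksum = sum2·256 + sum1 = 54·256 + 56 = 13880 = 0x3638.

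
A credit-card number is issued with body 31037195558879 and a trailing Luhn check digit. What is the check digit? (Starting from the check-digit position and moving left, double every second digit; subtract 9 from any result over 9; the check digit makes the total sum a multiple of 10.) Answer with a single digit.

Partial digits right→left: 9 7 8 8 5 5 5 9 1 7 3 0 1 3
Double every second digit counting from the check-digit position (so the 1st, 3rd, 5th, ... of the partial from the right).
  doubled (with −9 where >9): 9 7 1 1 2 6 2 → sum 28
  kept as-is: 7 8 5 9 7 0 3 → sum 39
Total = 28 + 39 = 67.
Check digit = (10 − (67 mod 10)) mod 10 = 3.

3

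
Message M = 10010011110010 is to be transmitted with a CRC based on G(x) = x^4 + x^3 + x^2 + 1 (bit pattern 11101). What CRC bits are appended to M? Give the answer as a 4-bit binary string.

Append 4 zeros: 100100111100100000. Divide by 11101 (XOR where the leading bit is 1):
  pos 0: 10010 XOR 11101 = 01111
  pos 1: 11110 XOR 11101 = 00011
  pos 4: 11111 XOR 11101 = 00010
  pos 7: 10100 XOR 11101 = 01001
  pos 8: 10011 XOR 11101 = 01110
  pos 9: 11100 XOR 11101 = 00001
  pos 13: 10000 XOR 11101 = 01101
Remainder (last 4 bits) = 1101. This is the CRC / FCS.

1101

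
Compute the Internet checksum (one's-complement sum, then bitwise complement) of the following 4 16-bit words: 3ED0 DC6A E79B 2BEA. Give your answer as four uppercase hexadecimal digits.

One's-complement addition (fold any carry out of bit 15 back into bit 0):
  0x3ED0 + 0xDC6A = 0x11B3A → wrap carry → 0x1B3B
  0x1B3B + 0xE79B = 0x102D6 → wrap carry → 0x02D7
  0x02D7 + 0x2BEA = 0x02EC1
One's-complement sum = 0x2EC1.
Checksum = ~0x2EC1 & 0xFFFF = 0xD13E.

D13E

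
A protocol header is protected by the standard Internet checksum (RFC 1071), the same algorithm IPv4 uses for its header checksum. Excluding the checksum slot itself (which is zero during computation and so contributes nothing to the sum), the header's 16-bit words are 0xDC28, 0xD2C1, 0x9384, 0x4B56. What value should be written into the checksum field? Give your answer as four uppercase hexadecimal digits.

723A

One's-complement addition (fold any carry out of bit 15 back into bit 0):
  0xDC28 + 0xD2C1 = 0x1AEE9 → wrap carry → 0xAEEA
  0xAEEA + 0x9384 = 0x1426E → wrap carry → 0x426F
  0x426F + 0x4B56 = 0x08DC5
One's-complement sum = 0x8DC5.
Checksum = ~0x8DC5 & 0xFFFF = 0x723A.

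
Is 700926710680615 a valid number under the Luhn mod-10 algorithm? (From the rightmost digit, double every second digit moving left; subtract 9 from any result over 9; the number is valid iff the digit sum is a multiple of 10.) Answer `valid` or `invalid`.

invalid

From the right, keep odd positions and double even positions (subtract 9 from any doubled value over 9):
  doubled (positions 2,4,...): 2 0 3 2 3 9 0 → sum 19
  kept (positions 1,3,...): 5 6 8 0 7 2 0 7 → sum 35
Total = 54.
54 mod 10 = 4, so the number is invalid.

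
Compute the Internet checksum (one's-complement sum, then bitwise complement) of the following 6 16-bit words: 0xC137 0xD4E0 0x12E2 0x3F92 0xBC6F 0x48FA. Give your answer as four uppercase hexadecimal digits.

One's-complement addition (fold any carry out of bit 15 back into bit 0):
  0xC137 + 0xD4E0 = 0x19617 → wrap carry → 0x9618
  0x9618 + 0x12E2 = 0x0A8FA
  0xA8FA + 0x3F92 = 0x0E88C
  0xE88C + 0xBC6F = 0x1A4FB → wrap carry → 0xA4FC
  0xA4FC + 0x48FA = 0x0EDF6
One's-complement sum = 0xEDF6.
Checksum = ~0xEDF6 & 0xFFFF = 0x1209.

1209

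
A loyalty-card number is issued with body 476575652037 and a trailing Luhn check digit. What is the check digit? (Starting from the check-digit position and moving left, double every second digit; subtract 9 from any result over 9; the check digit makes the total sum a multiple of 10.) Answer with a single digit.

Partial digits right→left: 7 3 0 2 5 6 5 7 5 6 7 4
Double every second digit counting from the check-digit position (so the 1st, 3rd, 5th, ... of the partial from the right).
  doubled (with −9 where >9): 5 0 1 1 1 5 → sum 13
  kept as-is: 3 2 6 7 6 4 → sum 28
Total = 13 + 28 = 41.
Check digit = (10 − (41 mod 10)) mod 10 = 9.

9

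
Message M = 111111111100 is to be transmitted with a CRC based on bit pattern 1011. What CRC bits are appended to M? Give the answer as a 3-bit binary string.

Append 3 zeros: 111111111100000. Divide by 1011 (XOR where the leading bit is 1):
  pos 0: 1111 XOR 1011 = 0100
  pos 1: 1001 XOR 1011 = 0010
  pos 3: 1011 XOR 1011 = 0000
  pos 7: 1110 XOR 1011 = 0101
  pos 8: 1010 XOR 1011 = 0001
  pos 11: 1000 XOR 1011 = 0011
Remainder (last 3 bits) = 011. This is the CRC / FCS.

011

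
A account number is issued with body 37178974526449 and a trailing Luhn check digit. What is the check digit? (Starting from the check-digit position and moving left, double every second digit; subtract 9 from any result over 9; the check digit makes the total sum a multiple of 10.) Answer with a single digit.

8

Partial digits right→left: 9 4 4 6 2 5 4 7 9 8 7 1 7 3
Double every second digit counting from the check-digit position (so the 1st, 3rd, 5th, ... of the partial from the right).
  doubled (with −9 where >9): 9 8 4 8 9 5 5 → sum 48
  kept as-is: 4 6 5 7 8 1 3 → sum 34
Total = 48 + 34 = 82.
Check digit = (10 − (82 mod 10)) mod 10 = 8.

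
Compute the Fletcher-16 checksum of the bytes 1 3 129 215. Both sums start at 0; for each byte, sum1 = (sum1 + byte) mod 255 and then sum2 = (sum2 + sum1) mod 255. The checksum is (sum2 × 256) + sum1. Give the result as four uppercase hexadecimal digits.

Running sums (mod 255):
  after byte 0 (1): sum1=1, sum2=1
  after byte 1 (3): sum1=4, sum2=5
  after byte 2 (129): sum1=133, sum2=138
  after byte 3 (215): sum1=93, sum2=231
Checksum = sum2·256 + sum1 = 231·256 + 93 = 59229 = 0xE75D.

E75D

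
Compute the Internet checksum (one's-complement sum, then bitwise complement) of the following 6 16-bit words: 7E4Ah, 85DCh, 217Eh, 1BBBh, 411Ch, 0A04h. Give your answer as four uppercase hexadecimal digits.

One's-complement addition (fold any carry out of bit 15 back into bit 0):
  0x7E4A + 0x85DC = 0x10426 → wrap carry → 0x0427
  0x0427 + 0x217E = 0x025A5
  0x25A5 + 0x1BBB = 0x04160
  0x4160 + 0x411C = 0x0827C
  0x827C + 0x0A04 = 0x08C80
One's-complement sum = 0x8C80.
Checksum = ~0x8C80 & 0xFFFF = 0x737F.

737F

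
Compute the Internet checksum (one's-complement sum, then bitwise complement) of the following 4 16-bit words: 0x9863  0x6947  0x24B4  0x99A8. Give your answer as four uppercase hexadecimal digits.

3FF8

One's-complement addition (fold any carry out of bit 15 back into bit 0):
  0x9863 + 0x6947 = 0x101AA → wrap carry → 0x01AB
  0x01AB + 0x24B4 = 0x0265F
  0x265F + 0x99A8 = 0x0C007
One's-complement sum = 0xC007.
Checksum = ~0xC007 & 0xFFFF = 0x3FF8.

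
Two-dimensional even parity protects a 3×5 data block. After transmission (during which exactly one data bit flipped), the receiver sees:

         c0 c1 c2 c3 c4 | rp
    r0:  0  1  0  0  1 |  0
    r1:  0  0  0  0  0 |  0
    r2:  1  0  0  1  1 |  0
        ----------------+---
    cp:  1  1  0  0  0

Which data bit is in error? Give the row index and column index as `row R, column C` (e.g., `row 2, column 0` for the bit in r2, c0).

row 2, column 3

Recompute each row's even parity and compare to rp:
  r0: data parity 0, sent rp 0 → ok
  r1: data parity 0, sent rp 0 → ok
  r2: data parity 1, sent rp 0 → mismatch
Recompute each column's even parity and compare to cp:
  c0: data parity 1, sent cp 1 → ok
  c1: data parity 1, sent cp 1 → ok
  c2: data parity 0, sent cp 0 → ok
  c3: data parity 1, sent cp 0 → mismatch
  c4: data parity 0, sent cp 0 → ok
Exactly one row (r2) and one column (c3) fail → the flipped bit is at their intersection.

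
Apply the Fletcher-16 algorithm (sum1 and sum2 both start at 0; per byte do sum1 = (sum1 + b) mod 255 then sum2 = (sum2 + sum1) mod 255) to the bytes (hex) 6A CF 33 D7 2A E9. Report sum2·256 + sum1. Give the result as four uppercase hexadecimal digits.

2059

Running sums (mod 255):
  after byte 0 (6A): sum1=106, sum2=106
  after byte 1 (CF): sum1=58, sum2=164
  after byte 2 (33): sum1=109, sum2=18
  after byte 3 (D7): sum1=69, sum2=87
  after byte 4 (2A): sum1=111, sum2=198
  after byte 5 (E9): sum1=89, sum2=32
Checksum = sum2·256 + sum1 = 32·256 + 89 = 8281 = 0x2059.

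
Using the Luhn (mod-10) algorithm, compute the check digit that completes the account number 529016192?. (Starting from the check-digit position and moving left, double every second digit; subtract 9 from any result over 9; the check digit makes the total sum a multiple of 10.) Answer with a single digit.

Partial digits right→left: 2 9 1 6 1 0 9 2 5
Double every second digit counting from the check-digit position (so the 1st, 3rd, 5th, ... of the partial from the right).
  doubled (with −9 where >9): 4 2 2 9 1 → sum 18
  kept as-is: 9 6 0 2 → sum 17
Total = 18 + 17 = 35.
Check digit = (10 − (35 mod 10)) mod 10 = 5.

5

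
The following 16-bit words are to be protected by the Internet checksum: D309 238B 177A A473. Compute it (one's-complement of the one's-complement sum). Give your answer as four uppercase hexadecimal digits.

One's-complement addition (fold any carry out of bit 15 back into bit 0):
  0xD309 + 0x238B = 0x0F694
  0xF694 + 0x177A = 0x10E0E → wrap carry → 0x0E0F
  0x0E0F + 0xA473 = 0x0B282
One's-complement sum = 0xB282.
Checksum = ~0xB282 & 0xFFFF = 0x4D7D.

4D7D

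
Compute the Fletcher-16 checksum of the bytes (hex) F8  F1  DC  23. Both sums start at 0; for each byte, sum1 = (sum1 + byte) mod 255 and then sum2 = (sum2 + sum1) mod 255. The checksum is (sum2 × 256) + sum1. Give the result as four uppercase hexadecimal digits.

Running sums (mod 255):
  after byte 0 (F8): sum1=248, sum2=248
  after byte 1 (F1): sum1=234, sum2=227
  after byte 2 (DC): sum1=199, sum2=171
  after byte 3 (23): sum1=234, sum2=150
Checksum = sum2·256 + sum1 = 150·256 + 234 = 38634 = 0x96EA.

96EA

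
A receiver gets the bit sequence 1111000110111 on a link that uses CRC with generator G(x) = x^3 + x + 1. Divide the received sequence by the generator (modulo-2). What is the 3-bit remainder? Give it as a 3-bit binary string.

000

Modulo-2 division of 1111000110111 by 1011:
  pos 0: 1111 XOR 1011 = 0100
  pos 1: 1000 XOR 1011 = 0011
  pos 3: 1100 XOR 1011 = 0111
  pos 4: 1111 XOR 1011 = 0100
  pos 5: 1001 XOR 1011 = 0010
  pos 7: 1001 XOR 1011 = 0010
  pos 9: 1011 XOR 1011 = 0000
Remainder = 000 (zero — the frame passes the CRC check).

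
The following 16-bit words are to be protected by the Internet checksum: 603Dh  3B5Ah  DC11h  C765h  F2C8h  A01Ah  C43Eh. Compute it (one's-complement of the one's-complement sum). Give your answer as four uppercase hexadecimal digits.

One's-complement addition (fold any carry out of bit 15 back into bit 0):
  0x603D + 0x3B5A = 0x09B97
  0x9B97 + 0xDC11 = 0x177A8 → wrap carry → 0x77A9
  0x77A9 + 0xC765 = 0x13F0E → wrap carry → 0x3F0F
  0x3F0F + 0xF2C8 = 0x131D7 → wrap carry → 0x31D8
  0x31D8 + 0xA01A = 0x0D1F2
  0xD1F2 + 0xC43E = 0x19630 → wrap carry → 0x9631
One's-complement sum = 0x9631.
Checksum = ~0x9631 & 0xFFFF = 0x69CE.

69CE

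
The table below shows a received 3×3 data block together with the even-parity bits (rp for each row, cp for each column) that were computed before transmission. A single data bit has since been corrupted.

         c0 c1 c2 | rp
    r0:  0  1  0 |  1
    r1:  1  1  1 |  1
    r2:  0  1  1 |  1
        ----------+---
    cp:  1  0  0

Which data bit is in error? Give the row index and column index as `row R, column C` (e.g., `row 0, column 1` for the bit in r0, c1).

Recompute each row's even parity and compare to rp:
  r0: data parity 1, sent rp 1 → ok
  r1: data parity 1, sent rp 1 → ok
  r2: data parity 0, sent rp 1 → mismatch
Recompute each column's even parity and compare to cp:
  c0: data parity 1, sent cp 1 → ok
  c1: data parity 1, sent cp 0 → mismatch
  c2: data parity 0, sent cp 0 → ok
Exactly one row (r2) and one column (c1) fail → the flipped bit is at their intersection.

row 2, column 1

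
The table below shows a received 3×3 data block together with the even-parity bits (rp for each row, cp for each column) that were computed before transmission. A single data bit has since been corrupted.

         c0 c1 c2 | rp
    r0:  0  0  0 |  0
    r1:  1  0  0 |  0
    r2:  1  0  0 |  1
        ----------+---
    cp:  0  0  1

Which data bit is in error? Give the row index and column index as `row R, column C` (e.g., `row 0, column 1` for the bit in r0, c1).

Recompute each row's even parity and compare to rp:
  r0: data parity 0, sent rp 0 → ok
  r1: data parity 1, sent rp 0 → mismatch
  r2: data parity 1, sent rp 1 → ok
Recompute each column's even parity and compare to cp:
  c0: data parity 0, sent cp 0 → ok
  c1: data parity 0, sent cp 0 → ok
  c2: data parity 0, sent cp 1 → mismatch
Exactly one row (r1) and one column (c2) fail → the flipped bit is at their intersection.

row 1, column 2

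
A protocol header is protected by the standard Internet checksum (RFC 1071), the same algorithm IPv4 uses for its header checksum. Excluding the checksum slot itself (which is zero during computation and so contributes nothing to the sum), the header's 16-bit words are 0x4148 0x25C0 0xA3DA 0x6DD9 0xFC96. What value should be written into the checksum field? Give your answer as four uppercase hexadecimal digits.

One's-complement addition (fold any carry out of bit 15 back into bit 0):
  0x4148 + 0x25C0 = 0x06708
  0x6708 + 0xA3DA = 0x10AE2 → wrap carry → 0x0AE3
  0x0AE3 + 0x6DD9 = 0x078BC
  0x78BC + 0xFC96 = 0x17552 → wrap carry → 0x7553
One's-complement sum = 0x7553.
Checksum = ~0x7553 & 0xFFFF = 0x8AAC.

8AAC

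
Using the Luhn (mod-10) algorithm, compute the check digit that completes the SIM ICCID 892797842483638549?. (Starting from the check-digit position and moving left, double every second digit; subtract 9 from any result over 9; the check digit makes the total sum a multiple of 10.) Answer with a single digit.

Partial digits right→left: 9 4 5 8 3 6 3 8 4 2 4 8 7 9 7 2 9 8
Double every second digit counting from the check-digit position (so the 1st, 3rd, 5th, ... of the partial from the right).
  doubled (with −9 where >9): 9 1 6 6 8 8 5 5 9 → sum 57
  kept as-is: 4 8 6 8 2 8 9 2 8 → sum 55
Total = 57 + 55 = 112.
Check digit = (10 − (112 mod 10)) mod 10 = 8.

8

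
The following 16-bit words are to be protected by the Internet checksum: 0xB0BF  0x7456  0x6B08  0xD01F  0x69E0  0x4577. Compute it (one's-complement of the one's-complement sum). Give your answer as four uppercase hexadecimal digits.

One's-complement addition (fold any carry out of bit 15 back into bit 0):
  0xB0BF + 0x7456 = 0x12515 → wrap carry → 0x2516
  0x2516 + 0x6B08 = 0x0901E
  0x901E + 0xD01F = 0x1603D → wrap carry → 0x603E
  0x603E + 0x69E0 = 0x0CA1E
  0xCA1E + 0x4577 = 0x10F95 → wrap carry → 0x0F96
One's-complement sum = 0x0F96.
Checksum = ~0x0F96 & 0xFFFF = 0xF069.

F069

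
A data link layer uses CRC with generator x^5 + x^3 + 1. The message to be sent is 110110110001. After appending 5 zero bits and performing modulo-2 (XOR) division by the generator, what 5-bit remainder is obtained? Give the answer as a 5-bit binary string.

Append 5 zeros: 11011011000100000. Divide by 101001 (XOR where the leading bit is 1):
  pos 0: 110110 XOR 101001 = 011111
  pos 1: 111111 XOR 101001 = 010110
  pos 2: 101101 XOR 101001 = 000100
  pos 5: 100000 XOR 101001 = 001001
  pos 7: 100110 XOR 101001 = 001111
  pos 9: 111100 XOR 101001 = 010101
  pos 10: 101010 XOR 101001 = 000011
Remainder (last 5 bits) = 00110. This is the CRC / FCS.

00110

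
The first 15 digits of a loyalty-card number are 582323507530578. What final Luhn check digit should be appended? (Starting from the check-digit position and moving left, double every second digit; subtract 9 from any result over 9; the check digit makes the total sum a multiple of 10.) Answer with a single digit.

Partial digits right→left: 8 7 5 0 3 5 7 0 5 3 2 3 2 8 5
Double every second digit counting from the check-digit position (so the 1st, 3rd, 5th, ... of the partial from the right).
  doubled (with −9 where >9): 7 1 6 5 1 4 4 1 → sum 29
  kept as-is: 7 0 5 0 3 3 8 → sum 26
Total = 29 + 26 = 55.
Check digit = (10 − (55 mod 10)) mod 10 = 5.

5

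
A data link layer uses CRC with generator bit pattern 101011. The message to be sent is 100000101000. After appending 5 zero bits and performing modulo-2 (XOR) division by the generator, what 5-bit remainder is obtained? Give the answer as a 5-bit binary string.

11111

Append 5 zeros: 10000010100000000. Divide by 101011 (XOR where the leading bit is 1):
  pos 0: 100000 XOR 101011 = 001011
  pos 2: 101110 XOR 101011 = 000101
  pos 5: 101100 XOR 101011 = 000111
  pos 8: 111000 XOR 101011 = 010011
  pos 9: 100110 XOR 101011 = 001101
  pos 11: 110100 XOR 101011 = 011111
Remainder (last 5 bits) = 11111. This is the CRC / FCS.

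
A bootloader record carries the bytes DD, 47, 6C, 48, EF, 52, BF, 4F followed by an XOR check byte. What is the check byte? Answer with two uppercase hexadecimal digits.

XOR the bytes together:
  start with 0xDD
  0xDD ⊕ 0x47 = 0x9A
  0x9A ⊕ 0x6C = 0xF6
  0xF6 ⊕ 0x48 = 0xBE
  0xBE ⊕ 0xEF = 0x51
  0x51 ⊕ 0x52 = 0x03
  0x03 ⊕ 0xBF = 0xBC
  0xBC ⊕ 0x4F = 0xF3

F3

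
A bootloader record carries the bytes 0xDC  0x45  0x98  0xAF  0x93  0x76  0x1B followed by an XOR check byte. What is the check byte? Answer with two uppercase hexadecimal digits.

XOR the bytes together:
  start with 0xDC
  0xDC ⊕ 0x45 = 0x99
  0x99 ⊕ 0x98 = 0x01
  0x01 ⊕ 0xAF = 0xAE
  0xAE ⊕ 0x93 = 0x3D
  0x3D ⊕ 0x76 = 0x4B
  0x4B ⊕ 0x1B = 0x50

50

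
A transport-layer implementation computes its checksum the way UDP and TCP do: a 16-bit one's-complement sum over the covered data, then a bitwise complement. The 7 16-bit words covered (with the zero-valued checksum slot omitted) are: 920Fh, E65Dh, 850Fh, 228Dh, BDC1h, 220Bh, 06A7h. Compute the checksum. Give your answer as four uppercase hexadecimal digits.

F981

One's-complement addition (fold any carry out of bit 15 back into bit 0):
  0x920F + 0xE65D = 0x1786C → wrap carry → 0x786D
  0x786D + 0x850F = 0x0FD7C
  0xFD7C + 0x228D = 0x12009 → wrap carry → 0x200A
  0x200A + 0xBDC1 = 0x0DDCB
  0xDDCB + 0x220B = 0x0FFD6
  0xFFD6 + 0x06A7 = 0x1067D → wrap carry → 0x067E
One's-complement sum = 0x067E.
Checksum = ~0x067E & 0xFFFF = 0xF981.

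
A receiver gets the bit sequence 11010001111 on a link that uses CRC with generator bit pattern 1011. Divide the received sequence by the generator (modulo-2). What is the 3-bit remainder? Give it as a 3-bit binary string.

Modulo-2 division of 11010001111 by 1011:
  pos 0: 1101 XOR 1011 = 0110
  pos 1: 1100 XOR 1011 = 0111
  pos 2: 1110 XOR 1011 = 0101
  pos 3: 1010 XOR 1011 = 0001
  pos 6: 1111 XOR 1011 = 0100
  pos 7: 1001 XOR 1011 = 0010
Remainder = 010 (nonzero — an error is detected).

010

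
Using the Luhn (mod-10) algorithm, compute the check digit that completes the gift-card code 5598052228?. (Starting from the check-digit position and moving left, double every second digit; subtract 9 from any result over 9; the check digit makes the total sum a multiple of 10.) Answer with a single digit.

2

Partial digits right→left: 8 2 2 2 5 0 8 9 5 5
Double every second digit counting from the check-digit position (so the 1st, 3rd, 5th, ... of the partial from the right).
  doubled (with −9 where >9): 7 4 1 7 1 → sum 20
  kept as-is: 2 2 0 9 5 → sum 18
Total = 20 + 18 = 38.
Check digit = (10 − (38 mod 10)) mod 10 = 2.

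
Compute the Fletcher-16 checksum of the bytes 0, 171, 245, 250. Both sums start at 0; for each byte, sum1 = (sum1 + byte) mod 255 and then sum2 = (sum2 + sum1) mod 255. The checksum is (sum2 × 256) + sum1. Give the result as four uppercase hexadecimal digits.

Running sums (mod 255):
  after byte 0 (0): sum1=0, sum2=0
  after byte 1 (171): sum1=171, sum2=171
  after byte 2 (245): sum1=161, sum2=77
  after byte 3 (250): sum1=156, sum2=233
Checksum = sum2·256 + sum1 = 233·256 + 156 = 59804 = 0xE99C.

E99C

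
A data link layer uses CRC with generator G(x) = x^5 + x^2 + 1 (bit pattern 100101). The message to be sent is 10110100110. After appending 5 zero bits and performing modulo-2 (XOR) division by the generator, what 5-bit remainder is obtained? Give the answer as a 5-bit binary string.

Append 5 zeros: 1011010011000000. Divide by 100101 (XOR where the leading bit is 1):
  pos 0: 101101 XOR 100101 = 001000
  pos 2: 100000 XOR 100101 = 000101
  pos 5: 101110 XOR 100101 = 001011
  pos 7: 101100 XOR 100101 = 001001
  pos 9: 100100 XOR 100101 = 000001
Remainder (last 5 bits) = 00010. This is the CRC / FCS.

00010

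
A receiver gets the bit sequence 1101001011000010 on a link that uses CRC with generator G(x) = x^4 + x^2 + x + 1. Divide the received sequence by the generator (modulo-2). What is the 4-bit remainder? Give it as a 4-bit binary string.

Modulo-2 division of 1101001011000010 by 10111:
  pos 0: 11010 XOR 10111 = 01101
  pos 1: 11010 XOR 10111 = 01101
  pos 2: 11011 XOR 10111 = 01100
  pos 3: 11000 XOR 10111 = 01111
  pos 4: 11111 XOR 10111 = 01000
  pos 5: 10001 XOR 10111 = 00110
  pos 7: 11000 XOR 10111 = 01111
  pos 8: 11110 XOR 10111 = 01001
  pos 9: 10010 XOR 10111 = 00101
  pos 11: 10110 XOR 10111 = 00001
Remainder = 0001 (nonzero — an error is detected).

0001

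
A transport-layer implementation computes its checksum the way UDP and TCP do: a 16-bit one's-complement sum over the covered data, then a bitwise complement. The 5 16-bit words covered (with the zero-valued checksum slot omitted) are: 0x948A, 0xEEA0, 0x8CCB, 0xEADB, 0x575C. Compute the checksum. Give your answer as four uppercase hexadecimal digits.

One's-complement addition (fold any carry out of bit 15 back into bit 0):
  0x948A + 0xEEA0 = 0x1832A → wrap carry → 0x832B
  0x832B + 0x8CCB = 0x10FF6 → wrap carry → 0x0FF7
  0x0FF7 + 0xEADB = 0x0FAD2
  0xFAD2 + 0x575C = 0x1522E → wrap carry → 0x522F
One's-complement sum = 0x522F.
Checksum = ~0x522F & 0xFFFF = 0xADD0.

ADD0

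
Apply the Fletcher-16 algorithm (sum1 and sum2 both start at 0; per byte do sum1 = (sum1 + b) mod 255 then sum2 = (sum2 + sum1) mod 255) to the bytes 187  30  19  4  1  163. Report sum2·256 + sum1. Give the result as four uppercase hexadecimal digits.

FA95

Running sums (mod 255):
  after byte 0 (187): sum1=187, sum2=187
  after byte 1 (30): sum1=217, sum2=149
  after byte 2 (19): sum1=236, sum2=130
  after byte 3 (4): sum1=240, sum2=115
  after byte 4 (1): sum1=241, sum2=101
  after byte 5 (163): sum1=149, sum2=250
Checksum = sum2·256 + sum1 = 250·256 + 149 = 64149 = 0xFA95.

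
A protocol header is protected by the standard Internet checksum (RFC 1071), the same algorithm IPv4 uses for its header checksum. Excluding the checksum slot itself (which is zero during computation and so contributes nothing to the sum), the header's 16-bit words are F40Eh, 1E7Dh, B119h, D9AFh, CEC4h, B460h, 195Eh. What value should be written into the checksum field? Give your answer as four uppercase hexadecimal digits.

C626

One's-complement addition (fold any carry out of bit 15 back into bit 0):
  0xF40E + 0x1E7D = 0x1128B → wrap carry → 0x128C
  0x128C + 0xB119 = 0x0C3A5
  0xC3A5 + 0xD9AF = 0x19D54 → wrap carry → 0x9D55
  0x9D55 + 0xCEC4 = 0x16C19 → wrap carry → 0x6C1A
  0x6C1A + 0xB460 = 0x1207A → wrap carry → 0x207B
  0x207B + 0x195E = 0x039D9
One's-complement sum = 0x39D9.
Checksum = ~0x39D9 & 0xFFFF = 0xC626.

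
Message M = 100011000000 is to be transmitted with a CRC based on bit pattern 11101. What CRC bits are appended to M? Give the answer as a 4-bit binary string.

0111

Append 4 zeros: 1000110000000000. Divide by 11101 (XOR where the leading bit is 1):
  pos 0: 10001 XOR 11101 = 01100
  pos 1: 11001 XOR 11101 = 00100
  pos 3: 10000 XOR 11101 = 01101
  pos 4: 11010 XOR 11101 = 00111
  pos 6: 11100 XOR 11101 = 00001
  pos 10: 10000 XOR 11101 = 01101
  pos 11: 11010 XOR 11101 = 00111
Remainder (last 4 bits) = 0111. This is the CRC / FCS.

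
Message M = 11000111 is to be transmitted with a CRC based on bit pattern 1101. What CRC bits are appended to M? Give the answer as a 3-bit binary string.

Append 3 zeros: 11000111000. Divide by 1101 (XOR where the leading bit is 1):
  pos 0: 1100 XOR 1101 = 0001
  pos 3: 1011 XOR 1101 = 0110
  pos 4: 1101 XOR 1101 = 0000
Remainder (last 3 bits) = 000. This is the CRC / FCS.

000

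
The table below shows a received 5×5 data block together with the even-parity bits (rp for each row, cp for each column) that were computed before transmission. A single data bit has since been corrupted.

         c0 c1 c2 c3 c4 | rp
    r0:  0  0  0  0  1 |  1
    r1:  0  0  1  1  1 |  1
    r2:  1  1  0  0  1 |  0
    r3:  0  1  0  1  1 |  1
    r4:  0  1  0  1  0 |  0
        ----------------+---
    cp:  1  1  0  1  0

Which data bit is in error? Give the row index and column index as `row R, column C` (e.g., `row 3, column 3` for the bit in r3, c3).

row 2, column 2

Recompute each row's even parity and compare to rp:
  r0: data parity 1, sent rp 1 → ok
  r1: data parity 1, sent rp 1 → ok
  r2: data parity 1, sent rp 0 → mismatch
  r3: data parity 1, sent rp 1 → ok
  r4: data parity 0, sent rp 0 → ok
Recompute each column's even parity and compare to cp:
  c0: data parity 1, sent cp 1 → ok
  c1: data parity 1, sent cp 1 → ok
  c2: data parity 1, sent cp 0 → mismatch
  c3: data parity 1, sent cp 1 → ok
  c4: data parity 0, sent cp 0 → ok
Exactly one row (r2) and one column (c2) fail → the flipped bit is at their intersection.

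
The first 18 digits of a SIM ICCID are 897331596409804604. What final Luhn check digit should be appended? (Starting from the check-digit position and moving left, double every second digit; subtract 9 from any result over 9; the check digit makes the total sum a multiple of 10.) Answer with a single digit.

Partial digits right→left: 4 0 6 4 0 8 9 0 4 6 9 5 1 3 3 7 9 8
Double every second digit counting from the check-digit position (so the 1st, 3rd, 5th, ... of the partial from the right).
  doubled (with −9 where >9): 8 3 0 9 8 9 2 6 9 → sum 54
  kept as-is: 0 4 8 0 6 5 3 7 8 → sum 41
Total = 54 + 41 = 95.
Check digit = (10 − (95 mod 10)) mod 10 = 5.

5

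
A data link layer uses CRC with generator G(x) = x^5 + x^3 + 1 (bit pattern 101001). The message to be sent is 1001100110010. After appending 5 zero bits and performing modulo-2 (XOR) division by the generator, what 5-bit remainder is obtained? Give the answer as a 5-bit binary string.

Append 5 zeros: 100110011001000000. Divide by 101001 (XOR where the leading bit is 1):
  pos 0: 100110 XOR 101001 = 001111
  pos 2: 111101 XOR 101001 = 010100
  pos 3: 101001 XOR 101001 = 000000
  pos 11: 100000 XOR 101001 = 001001
Remainder (last 5 bits) = 10010. This is the CRC / FCS.

10010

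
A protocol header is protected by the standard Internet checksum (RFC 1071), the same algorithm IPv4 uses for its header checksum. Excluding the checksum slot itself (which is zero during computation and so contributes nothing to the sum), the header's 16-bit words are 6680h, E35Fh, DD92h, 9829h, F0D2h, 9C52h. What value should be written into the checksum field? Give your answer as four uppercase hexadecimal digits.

One's-complement addition (fold any carry out of bit 15 back into bit 0):
  0x6680 + 0xE35F = 0x149DF → wrap carry → 0x49E0
  0x49E0 + 0xDD92 = 0x12772 → wrap carry → 0x2773
  0x2773 + 0x9829 = 0x0BF9C
  0xBF9C + 0xF0D2 = 0x1B06E → wrap carry → 0xB06F
  0xB06F + 0x9C52 = 0x14CC1 → wrap carry → 0x4CC2
One's-complement sum = 0x4CC2.
Checksum = ~0x4CC2 & 0xFFFF = 0xB33D.

B33D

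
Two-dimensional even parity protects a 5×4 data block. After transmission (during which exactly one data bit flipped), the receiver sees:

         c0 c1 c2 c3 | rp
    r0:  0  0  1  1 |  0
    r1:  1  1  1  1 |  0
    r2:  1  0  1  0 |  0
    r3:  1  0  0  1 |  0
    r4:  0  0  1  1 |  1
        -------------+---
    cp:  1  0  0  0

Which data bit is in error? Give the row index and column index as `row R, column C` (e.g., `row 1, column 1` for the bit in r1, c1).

row 4, column 1

Recompute each row's even parity and compare to rp:
  r0: data parity 0, sent rp 0 → ok
  r1: data parity 0, sent rp 0 → ok
  r2: data parity 0, sent rp 0 → ok
  r3: data parity 0, sent rp 0 → ok
  r4: data parity 0, sent rp 1 → mismatch
Recompute each column's even parity and compare to cp:
  c0: data parity 1, sent cp 1 → ok
  c1: data parity 1, sent cp 0 → mismatch
  c2: data parity 0, sent cp 0 → ok
  c3: data parity 0, sent cp 0 → ok
Exactly one row (r4) and one column (c1) fail → the flipped bit is at their intersection.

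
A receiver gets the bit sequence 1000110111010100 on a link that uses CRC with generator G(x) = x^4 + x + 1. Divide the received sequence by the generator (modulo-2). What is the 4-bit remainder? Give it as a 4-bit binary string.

1101

Modulo-2 division of 1000110111010100 by 10011:
  pos 0: 10001 XOR 10011 = 00010
  pos 3: 10101 XOR 10011 = 00110
  pos 5: 11011 XOR 10011 = 01000
  pos 6: 10000 XOR 10011 = 00011
  pos 9: 11101 XOR 10011 = 01110
  pos 10: 11100 XOR 10011 = 01111
  pos 11: 11110 XOR 10011 = 01101
Remainder = 1101 (nonzero — an error is detected).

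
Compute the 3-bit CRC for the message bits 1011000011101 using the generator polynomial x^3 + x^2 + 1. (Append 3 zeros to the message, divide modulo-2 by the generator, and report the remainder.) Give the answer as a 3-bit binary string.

Append 3 zeros: 1011000011101000. Divide by 1101 (XOR where the leading bit is 1):
  pos 0: 1011 XOR 1101 = 0110
  pos 1: 1100 XOR 1101 = 0001
  pos 4: 1000 XOR 1101 = 0101
  pos 5: 1011 XOR 1101 = 0110
  pos 6: 1101 XOR 1101 = 0000
  pos 10: 1010 XOR 1101 = 0111
  pos 11: 1110 XOR 1101 = 0011
Remainder (last 3 bits) = 110. This is the CRC / FCS.

110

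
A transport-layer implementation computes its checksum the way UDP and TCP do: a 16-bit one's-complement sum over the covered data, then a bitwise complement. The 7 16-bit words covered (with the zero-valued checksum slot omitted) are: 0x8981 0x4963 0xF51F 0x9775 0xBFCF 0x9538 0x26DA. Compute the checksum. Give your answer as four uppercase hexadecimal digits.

24A3

One's-complement addition (fold any carry out of bit 15 back into bit 0):
  0x8981 + 0x4963 = 0x0D2E4
  0xD2E4 + 0xF51F = 0x1C803 → wrap carry → 0xC804
  0xC804 + 0x9775 = 0x15F79 → wrap carry → 0x5F7A
  0x5F7A + 0xBFCF = 0x11F49 → wrap carry → 0x1F4A
  0x1F4A + 0x9538 = 0x0B482
  0xB482 + 0x26DA = 0x0DB5C
One's-complement sum = 0xDB5C.
Checksum = ~0xDB5C & 0xFFFF = 0x24A3.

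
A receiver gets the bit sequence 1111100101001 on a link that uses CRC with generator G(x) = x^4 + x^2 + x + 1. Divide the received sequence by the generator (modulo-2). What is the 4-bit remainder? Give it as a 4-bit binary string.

Modulo-2 division of 1111100101001 by 10111:
  pos 0: 11111 XOR 10111 = 01000
  pos 1: 10000 XOR 10111 = 00111
  pos 3: 11101 XOR 10111 = 01010
  pos 4: 10100 XOR 10111 = 00011
  pos 7: 11100 XOR 10111 = 01011
  pos 8: 10111 XOR 10111 = 00000
Remainder = 0000 (zero — the frame passes the CRC check).

0000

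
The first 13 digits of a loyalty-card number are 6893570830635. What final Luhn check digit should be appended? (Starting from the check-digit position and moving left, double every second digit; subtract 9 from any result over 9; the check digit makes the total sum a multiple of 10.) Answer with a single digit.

Partial digits right→left: 5 3 6 0 3 8 0 7 5 3 9 8 6
Double every second digit counting from the check-digit position (so the 1st, 3rd, 5th, ... of the partial from the right).
  doubled (with −9 where >9): 1 3 6 0 1 9 3 → sum 23
  kept as-is: 3 0 8 7 3 8 → sum 29
Total = 23 + 29 = 52.
Check digit = (10 − (52 mod 10)) mod 10 = 8.

8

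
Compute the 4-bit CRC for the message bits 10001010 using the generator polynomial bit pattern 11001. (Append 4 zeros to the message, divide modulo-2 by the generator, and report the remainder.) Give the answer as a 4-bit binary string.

Append 4 zeros: 100010100000. Divide by 11001 (XOR where the leading bit is 1):
  pos 0: 10001 XOR 11001 = 01000
  pos 1: 10000 XOR 11001 = 01001
  pos 2: 10011 XOR 11001 = 01010
  pos 3: 10100 XOR 11001 = 01101
  pos 4: 11010 XOR 11001 = 00011
  pos 7: 11000 XOR 11001 = 00001
Remainder (last 4 bits) = 0001. This is the CRC / FCS.

0001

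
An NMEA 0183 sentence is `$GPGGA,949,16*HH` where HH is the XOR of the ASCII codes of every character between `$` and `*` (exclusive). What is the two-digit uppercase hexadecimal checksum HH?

65

XOR the ASCII codes of the payload characters:
  'G' = 0x47 → acc = 0x47
  'P' = 0x50 → acc = 0x17
  'G' = 0x47 → acc = 0x50
  'G' = 0x47 → acc = 0x17
  'A' = 0x41 → acc = 0x56
  ',' = 0x2C → acc = 0x7A
  '9' = 0x39 → acc = 0x43
  '4' = 0x34 → acc = 0x77
  '9' = 0x39 → acc = 0x4E
  ',' = 0x2C → acc = 0x62
  '1' = 0x31 → acc = 0x53
  '6' = 0x36 → acc = 0x65
Checksum = 0x65.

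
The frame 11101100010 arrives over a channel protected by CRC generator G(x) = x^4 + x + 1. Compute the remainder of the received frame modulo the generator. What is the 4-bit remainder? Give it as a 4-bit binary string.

0000

Modulo-2 division of 11101100010 by 10011:
  pos 0: 11101 XOR 10011 = 01110
  pos 1: 11101 XOR 10011 = 01110
  pos 2: 11100 XOR 10011 = 01111
  pos 3: 11110 XOR 10011 = 01101
  pos 4: 11010 XOR 10011 = 01001
  pos 5: 10011 XOR 10011 = 00000
Remainder = 0000 (zero — the frame passes the CRC check).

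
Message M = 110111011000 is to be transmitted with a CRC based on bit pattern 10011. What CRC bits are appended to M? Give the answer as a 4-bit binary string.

Append 4 zeros: 1101110110000000. Divide by 10011 (XOR where the leading bit is 1):
  pos 0: 11011 XOR 10011 = 01000
  pos 1: 10001 XOR 10011 = 00010
  pos 4: 10011 XOR 10011 = 00000
Remainder (last 4 bits) = 0000. This is the CRC / FCS.

0000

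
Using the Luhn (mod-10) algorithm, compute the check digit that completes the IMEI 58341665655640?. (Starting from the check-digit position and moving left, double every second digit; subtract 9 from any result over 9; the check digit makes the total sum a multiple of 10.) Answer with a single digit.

Partial digits right→left: 0 4 6 5 5 6 5 6 6 1 4 3 8 5
Double every second digit counting from the check-digit position (so the 1st, 3rd, 5th, ... of the partial from the right).
  doubled (with −9 where >9): 0 3 1 1 3 8 7 → sum 23
  kept as-is: 4 5 6 6 1 3 5 → sum 30
Total = 23 + 30 = 53.
Check digit = (10 − (53 mod 10)) mod 10 = 7.

7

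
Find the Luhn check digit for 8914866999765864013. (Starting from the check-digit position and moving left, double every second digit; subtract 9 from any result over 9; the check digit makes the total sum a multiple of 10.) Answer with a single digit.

Partial digits right→left: 3 1 0 4 6 8 5 6 7 9 9 9 6 6 8 4 1 9 8
Double every second digit counting from the check-digit position (so the 1st, 3rd, 5th, ... of the partial from the right).
  doubled (with −9 where >9): 6 0 3 1 5 9 3 7 2 7 → sum 43
  kept as-is: 1 4 8 6 9 9 6 4 9 → sum 56
Total = 43 + 56 = 99.
Check digit = (10 − (99 mod 10)) mod 10 = 1.

1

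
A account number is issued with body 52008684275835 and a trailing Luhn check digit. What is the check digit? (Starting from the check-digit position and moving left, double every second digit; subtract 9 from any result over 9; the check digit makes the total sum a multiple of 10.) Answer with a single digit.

Partial digits right→left: 5 3 8 5 7 2 4 8 6 8 0 0 2 5
Double every second digit counting from the check-digit position (so the 1st, 3rd, 5th, ... of the partial from the right).
  doubled (with −9 where >9): 1 7 5 8 3 0 4 → sum 28
  kept as-is: 3 5 2 8 8 0 5 → sum 31
Total = 28 + 31 = 59.
Check digit = (10 − (59 mod 10)) mod 10 = 1.

1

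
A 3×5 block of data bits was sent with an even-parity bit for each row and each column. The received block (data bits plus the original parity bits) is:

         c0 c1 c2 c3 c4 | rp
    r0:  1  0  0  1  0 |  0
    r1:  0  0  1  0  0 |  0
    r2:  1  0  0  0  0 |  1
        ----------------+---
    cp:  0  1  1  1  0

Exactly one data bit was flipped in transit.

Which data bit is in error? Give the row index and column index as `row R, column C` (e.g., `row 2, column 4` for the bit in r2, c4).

Recompute each row's even parity and compare to rp:
  r0: data parity 0, sent rp 0 → ok
  r1: data parity 1, sent rp 0 → mismatch
  r2: data parity 1, sent rp 1 → ok
Recompute each column's even parity and compare to cp:
  c0: data parity 0, sent cp 0 → ok
  c1: data parity 0, sent cp 1 → mismatch
  c2: data parity 1, sent cp 1 → ok
  c3: data parity 1, sent cp 1 → ok
  c4: data parity 0, sent cp 0 → ok
Exactly one row (r1) and one column (c1) fail → the flipped bit is at their intersection.

row 1, column 1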